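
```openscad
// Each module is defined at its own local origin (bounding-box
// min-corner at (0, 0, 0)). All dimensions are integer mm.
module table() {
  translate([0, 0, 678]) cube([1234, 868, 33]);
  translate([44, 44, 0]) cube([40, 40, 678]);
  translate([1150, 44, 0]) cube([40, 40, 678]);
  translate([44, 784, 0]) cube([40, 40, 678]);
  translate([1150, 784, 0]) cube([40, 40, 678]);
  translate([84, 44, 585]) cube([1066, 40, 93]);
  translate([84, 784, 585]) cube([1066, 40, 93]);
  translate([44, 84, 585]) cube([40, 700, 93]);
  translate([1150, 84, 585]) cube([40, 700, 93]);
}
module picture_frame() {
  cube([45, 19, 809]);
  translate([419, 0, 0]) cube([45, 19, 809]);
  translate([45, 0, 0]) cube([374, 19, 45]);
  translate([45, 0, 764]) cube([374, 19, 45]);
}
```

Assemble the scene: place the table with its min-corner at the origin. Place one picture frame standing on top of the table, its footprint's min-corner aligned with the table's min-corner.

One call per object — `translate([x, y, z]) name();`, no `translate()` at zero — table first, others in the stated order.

table();
translate([0, 0, 711]) picture_frame();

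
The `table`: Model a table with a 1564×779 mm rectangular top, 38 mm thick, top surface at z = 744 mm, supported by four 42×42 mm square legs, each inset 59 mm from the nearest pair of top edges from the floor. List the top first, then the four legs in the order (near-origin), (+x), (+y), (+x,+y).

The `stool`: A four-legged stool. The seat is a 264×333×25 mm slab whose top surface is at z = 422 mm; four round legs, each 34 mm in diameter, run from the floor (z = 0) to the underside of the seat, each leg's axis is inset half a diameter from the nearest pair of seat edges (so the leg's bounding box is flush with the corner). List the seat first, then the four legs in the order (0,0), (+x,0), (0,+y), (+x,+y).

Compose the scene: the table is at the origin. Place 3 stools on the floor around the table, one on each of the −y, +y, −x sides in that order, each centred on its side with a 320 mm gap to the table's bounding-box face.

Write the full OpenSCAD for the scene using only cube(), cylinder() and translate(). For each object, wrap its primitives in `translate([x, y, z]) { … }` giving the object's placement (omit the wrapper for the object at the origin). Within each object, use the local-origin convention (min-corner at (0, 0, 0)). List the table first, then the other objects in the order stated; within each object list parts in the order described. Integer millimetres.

translate([0, 0, 706]) cube([1564, 779, 38]);
translate([59, 59, 0]) cube([42, 42, 706]);
translate([1463, 59, 0]) cube([42, 42, 706]);
translate([59, 678, 0]) cube([42, 42, 706]);
translate([1463, 678, 0]) cube([42, 42, 706]);
translate([650, -653, 0]) {
  translate([0, 0, 397]) cube([264, 333, 25]);
  translate([17, 17, 0]) cylinder(h = 397, r = 17);
  translate([247, 17, 0]) cylinder(h = 397, r = 17);
  translate([17, 316, 0]) cylinder(h = 397, r = 17);
  translate([247, 316, 0]) cylinder(h = 397, r = 17);
}
translate([650, 1099, 0]) {
  translate([0, 0, 397]) cube([264, 333, 25]);
  translate([17, 17, 0]) cylinder(h = 397, r = 17);
  translate([247, 17, 0]) cylinder(h = 397, r = 17);
  translate([17, 316, 0]) cylinder(h = 397, r = 17);
  translate([247, 316, 0]) cylinder(h = 397, r = 17);
}
translate([-584, 223, 0]) {
  translate([0, 0, 397]) cube([264, 333, 25]);
  translate([17, 17, 0]) cylinder(h = 397, r = 17);
  translate([247, 17, 0]) cylinder(h = 397, r = 17);
  translate([17, 316, 0]) cylinder(h = 397, r = 17);
  translate([247, 316, 0]) cylinder(h = 397, r = 17);
}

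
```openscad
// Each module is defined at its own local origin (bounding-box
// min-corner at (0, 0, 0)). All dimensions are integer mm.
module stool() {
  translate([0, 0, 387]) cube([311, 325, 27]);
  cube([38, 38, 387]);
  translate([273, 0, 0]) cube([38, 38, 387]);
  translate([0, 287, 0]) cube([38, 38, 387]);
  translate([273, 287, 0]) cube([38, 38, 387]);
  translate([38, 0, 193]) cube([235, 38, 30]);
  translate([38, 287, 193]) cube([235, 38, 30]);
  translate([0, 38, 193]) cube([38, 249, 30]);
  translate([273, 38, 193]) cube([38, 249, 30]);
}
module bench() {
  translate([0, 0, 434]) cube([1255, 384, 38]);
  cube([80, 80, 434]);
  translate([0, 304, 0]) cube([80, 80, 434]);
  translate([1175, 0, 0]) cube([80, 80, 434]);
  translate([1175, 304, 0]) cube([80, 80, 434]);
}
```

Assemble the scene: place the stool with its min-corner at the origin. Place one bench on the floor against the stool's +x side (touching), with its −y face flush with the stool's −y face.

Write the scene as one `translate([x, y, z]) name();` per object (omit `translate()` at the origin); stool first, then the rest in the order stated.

stool();
translate([311, 0, 0]) bench();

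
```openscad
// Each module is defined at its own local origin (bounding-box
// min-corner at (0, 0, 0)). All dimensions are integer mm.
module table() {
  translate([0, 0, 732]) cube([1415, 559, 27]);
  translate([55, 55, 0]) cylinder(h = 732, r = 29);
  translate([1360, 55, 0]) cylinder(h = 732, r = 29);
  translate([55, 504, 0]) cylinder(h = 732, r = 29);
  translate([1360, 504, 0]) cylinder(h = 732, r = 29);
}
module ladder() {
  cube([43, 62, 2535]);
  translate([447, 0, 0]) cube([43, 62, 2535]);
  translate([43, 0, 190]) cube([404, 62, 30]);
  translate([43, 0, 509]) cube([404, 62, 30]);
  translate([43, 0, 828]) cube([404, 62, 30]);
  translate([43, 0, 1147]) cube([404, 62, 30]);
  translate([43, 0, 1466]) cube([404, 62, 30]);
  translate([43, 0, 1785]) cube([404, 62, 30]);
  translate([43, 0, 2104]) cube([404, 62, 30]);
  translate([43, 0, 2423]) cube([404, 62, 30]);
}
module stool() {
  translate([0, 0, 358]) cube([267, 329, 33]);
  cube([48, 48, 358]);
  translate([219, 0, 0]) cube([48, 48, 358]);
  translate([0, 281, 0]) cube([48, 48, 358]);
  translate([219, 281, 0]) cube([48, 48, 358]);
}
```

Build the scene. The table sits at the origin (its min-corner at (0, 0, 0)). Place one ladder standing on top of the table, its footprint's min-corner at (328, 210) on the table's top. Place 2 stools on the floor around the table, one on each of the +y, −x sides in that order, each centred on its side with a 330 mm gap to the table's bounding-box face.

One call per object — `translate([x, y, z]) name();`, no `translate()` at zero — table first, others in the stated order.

table();
translate([328, 210, 759]) ladder();
translate([574, 889, 0]) stool();
translate([-597, 115, 0]) stool();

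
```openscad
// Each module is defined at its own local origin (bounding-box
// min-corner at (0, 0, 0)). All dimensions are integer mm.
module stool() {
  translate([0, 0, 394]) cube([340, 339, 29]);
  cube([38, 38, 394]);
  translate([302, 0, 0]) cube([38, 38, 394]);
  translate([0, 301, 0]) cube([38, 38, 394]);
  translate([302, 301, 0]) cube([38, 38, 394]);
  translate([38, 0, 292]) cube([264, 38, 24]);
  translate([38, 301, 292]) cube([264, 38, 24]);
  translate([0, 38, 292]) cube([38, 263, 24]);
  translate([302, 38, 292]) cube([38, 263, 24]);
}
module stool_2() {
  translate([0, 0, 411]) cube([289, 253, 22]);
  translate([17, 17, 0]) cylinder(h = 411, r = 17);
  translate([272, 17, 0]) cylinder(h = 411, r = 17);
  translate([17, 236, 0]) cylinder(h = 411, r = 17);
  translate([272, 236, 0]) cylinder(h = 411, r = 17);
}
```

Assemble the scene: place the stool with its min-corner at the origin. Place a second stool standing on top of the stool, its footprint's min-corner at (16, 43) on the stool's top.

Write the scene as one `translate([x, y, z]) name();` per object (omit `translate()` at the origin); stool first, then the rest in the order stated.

stool();
translate([16, 43, 423]) stool_2();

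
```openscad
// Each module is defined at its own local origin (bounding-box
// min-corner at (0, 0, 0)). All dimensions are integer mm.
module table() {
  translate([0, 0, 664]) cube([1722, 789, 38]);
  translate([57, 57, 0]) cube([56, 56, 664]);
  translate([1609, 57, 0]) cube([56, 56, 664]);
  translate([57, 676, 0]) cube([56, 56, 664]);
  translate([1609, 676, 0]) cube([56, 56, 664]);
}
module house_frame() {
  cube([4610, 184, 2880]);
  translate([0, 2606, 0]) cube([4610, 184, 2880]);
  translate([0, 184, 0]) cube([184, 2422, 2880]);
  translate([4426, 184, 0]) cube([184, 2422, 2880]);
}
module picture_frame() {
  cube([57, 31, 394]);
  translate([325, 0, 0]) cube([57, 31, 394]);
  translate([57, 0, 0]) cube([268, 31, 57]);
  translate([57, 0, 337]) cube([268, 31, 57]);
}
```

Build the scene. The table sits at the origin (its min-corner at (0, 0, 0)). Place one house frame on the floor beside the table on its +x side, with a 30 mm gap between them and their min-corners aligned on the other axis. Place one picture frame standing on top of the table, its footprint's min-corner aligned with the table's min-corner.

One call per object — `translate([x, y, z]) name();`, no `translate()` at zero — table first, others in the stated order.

table();
translate([1752, 0, 0]) house_frame();
translate([0, 0, 702]) picture_frame();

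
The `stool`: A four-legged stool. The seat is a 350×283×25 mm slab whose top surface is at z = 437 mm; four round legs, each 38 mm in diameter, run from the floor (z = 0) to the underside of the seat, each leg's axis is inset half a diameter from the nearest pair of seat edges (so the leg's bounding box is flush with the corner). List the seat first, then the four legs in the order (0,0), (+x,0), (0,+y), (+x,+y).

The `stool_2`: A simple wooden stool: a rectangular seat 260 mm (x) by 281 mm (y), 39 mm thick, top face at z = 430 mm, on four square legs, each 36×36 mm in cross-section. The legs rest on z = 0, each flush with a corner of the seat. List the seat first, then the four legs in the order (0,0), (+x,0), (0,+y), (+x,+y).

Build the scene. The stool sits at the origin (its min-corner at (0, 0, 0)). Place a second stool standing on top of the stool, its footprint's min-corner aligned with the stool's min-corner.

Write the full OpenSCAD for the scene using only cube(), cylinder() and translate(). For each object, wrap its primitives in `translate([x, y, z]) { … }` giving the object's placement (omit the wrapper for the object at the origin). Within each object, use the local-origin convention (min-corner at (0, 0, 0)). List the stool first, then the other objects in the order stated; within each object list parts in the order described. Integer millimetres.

translate([0, 0, 412]) cube([350, 283, 25]);
translate([19, 19, 0]) cylinder(h = 412, r = 19);
translate([331, 19, 0]) cylinder(h = 412, r = 19);
translate([19, 264, 0]) cylinder(h = 412, r = 19);
translate([331, 264, 0]) cylinder(h = 412, r = 19);
translate([0, 0, 437]) {
  translate([0, 0, 391]) cube([260, 281, 39]);
  cube([36, 36, 391]);
  translate([224, 0, 0]) cube([36, 36, 391]);
  translate([0, 245, 0]) cube([36, 36, 391]);
  translate([224, 245, 0]) cube([36, 36, 391]);
}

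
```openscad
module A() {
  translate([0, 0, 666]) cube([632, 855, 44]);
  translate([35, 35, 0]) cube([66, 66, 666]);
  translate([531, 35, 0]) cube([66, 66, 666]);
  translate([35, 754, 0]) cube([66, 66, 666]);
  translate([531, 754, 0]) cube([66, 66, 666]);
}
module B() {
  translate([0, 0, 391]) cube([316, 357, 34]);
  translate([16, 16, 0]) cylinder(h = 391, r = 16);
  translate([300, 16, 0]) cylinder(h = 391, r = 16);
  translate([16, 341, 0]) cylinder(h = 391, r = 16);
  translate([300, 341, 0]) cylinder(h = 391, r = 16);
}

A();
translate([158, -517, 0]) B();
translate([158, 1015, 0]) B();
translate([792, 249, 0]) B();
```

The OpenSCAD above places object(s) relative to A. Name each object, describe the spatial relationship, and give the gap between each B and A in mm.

Each stool's nearest face is 160 mm from the table's bounding box.

A is a table. B is a stool. Three stools sit around the table at the −y, +y, +x sides. The gap between each stool and the table is 160 mm.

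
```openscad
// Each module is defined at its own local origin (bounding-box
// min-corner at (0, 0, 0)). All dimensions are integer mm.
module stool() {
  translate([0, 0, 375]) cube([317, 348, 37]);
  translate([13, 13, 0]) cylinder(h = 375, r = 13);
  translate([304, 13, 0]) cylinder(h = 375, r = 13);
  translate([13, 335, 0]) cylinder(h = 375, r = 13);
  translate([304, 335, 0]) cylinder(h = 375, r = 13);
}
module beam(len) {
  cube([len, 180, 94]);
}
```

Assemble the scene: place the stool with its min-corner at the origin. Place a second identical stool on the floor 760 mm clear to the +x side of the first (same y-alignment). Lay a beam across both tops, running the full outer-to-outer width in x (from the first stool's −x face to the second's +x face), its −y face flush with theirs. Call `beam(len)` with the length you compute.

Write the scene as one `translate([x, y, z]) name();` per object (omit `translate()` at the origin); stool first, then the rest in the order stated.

stool();
translate([1077, 0, 0]) stool();
translate([0, 0, 412]) beam(1394);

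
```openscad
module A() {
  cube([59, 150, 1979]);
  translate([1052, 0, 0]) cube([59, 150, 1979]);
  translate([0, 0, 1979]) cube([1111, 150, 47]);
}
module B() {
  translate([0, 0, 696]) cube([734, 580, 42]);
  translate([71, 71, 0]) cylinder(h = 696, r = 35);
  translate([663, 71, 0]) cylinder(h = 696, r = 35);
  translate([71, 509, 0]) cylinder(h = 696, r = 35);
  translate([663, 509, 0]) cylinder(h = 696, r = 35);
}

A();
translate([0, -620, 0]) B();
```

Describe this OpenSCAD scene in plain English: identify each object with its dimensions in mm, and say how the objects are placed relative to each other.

A is a rectangular door frame: two vertical jambs of 59×150 mm section, 1979 mm tall, with a clear opening 993 mm wide between their inner faces. A header 47 mm tall and 150 mm deep lies on top of the jambs and spans the full outside width.

B is a table with a 734×580 mm rectangular top, 42 mm thick, top surface at z = 738 mm, supported by four round legs of 70 mm diameter, each leg's bounding box inset 36 mm from the nearest pair of top edges, running from the floor.

The table is on the floor beside the door frame on its −y side.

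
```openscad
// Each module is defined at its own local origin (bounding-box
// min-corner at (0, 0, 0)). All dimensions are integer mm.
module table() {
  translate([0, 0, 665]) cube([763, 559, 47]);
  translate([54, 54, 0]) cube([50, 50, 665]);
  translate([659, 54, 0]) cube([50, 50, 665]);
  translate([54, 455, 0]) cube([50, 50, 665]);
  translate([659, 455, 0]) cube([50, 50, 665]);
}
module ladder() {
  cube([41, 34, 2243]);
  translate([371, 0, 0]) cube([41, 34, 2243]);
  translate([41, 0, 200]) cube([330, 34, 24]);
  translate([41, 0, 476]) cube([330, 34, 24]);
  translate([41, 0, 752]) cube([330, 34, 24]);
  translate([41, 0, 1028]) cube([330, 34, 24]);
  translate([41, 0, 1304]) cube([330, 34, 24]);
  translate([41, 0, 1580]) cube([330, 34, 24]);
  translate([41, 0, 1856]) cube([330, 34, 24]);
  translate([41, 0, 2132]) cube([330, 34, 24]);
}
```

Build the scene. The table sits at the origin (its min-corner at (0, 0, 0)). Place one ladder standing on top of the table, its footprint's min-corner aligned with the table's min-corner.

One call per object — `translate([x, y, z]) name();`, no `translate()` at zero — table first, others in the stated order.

table();
translate([0, 0, 712]) ladder();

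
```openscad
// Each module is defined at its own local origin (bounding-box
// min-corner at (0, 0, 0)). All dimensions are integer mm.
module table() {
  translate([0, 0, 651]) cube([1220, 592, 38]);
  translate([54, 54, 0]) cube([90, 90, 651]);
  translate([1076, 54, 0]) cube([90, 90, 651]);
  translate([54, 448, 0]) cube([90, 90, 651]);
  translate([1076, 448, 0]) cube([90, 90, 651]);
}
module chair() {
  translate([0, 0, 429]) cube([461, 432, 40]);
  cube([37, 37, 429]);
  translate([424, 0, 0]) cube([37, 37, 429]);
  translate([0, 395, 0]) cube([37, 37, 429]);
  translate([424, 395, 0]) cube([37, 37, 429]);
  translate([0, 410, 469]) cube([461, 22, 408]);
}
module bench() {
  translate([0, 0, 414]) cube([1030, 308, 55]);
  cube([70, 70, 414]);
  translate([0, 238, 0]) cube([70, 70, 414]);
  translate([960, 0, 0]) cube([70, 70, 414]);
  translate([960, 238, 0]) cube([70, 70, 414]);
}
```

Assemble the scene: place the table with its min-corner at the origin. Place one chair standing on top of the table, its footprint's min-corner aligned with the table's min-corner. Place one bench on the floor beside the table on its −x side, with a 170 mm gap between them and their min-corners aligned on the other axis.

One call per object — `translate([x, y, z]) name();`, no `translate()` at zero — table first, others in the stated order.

table();
translate([0, 0, 689]) chair();
translate([-1200, 0, 0]) bench();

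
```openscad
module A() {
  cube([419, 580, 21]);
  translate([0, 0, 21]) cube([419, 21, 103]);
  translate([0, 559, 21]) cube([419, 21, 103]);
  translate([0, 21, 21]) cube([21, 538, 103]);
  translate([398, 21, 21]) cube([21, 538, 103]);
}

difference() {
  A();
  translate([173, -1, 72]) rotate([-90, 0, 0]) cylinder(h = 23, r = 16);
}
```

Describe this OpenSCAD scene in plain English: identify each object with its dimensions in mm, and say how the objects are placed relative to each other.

A is an open storage box with external size 419×580×124 mm and wall thickness 21 mm (the base is also 21 mm thick). The base covers the whole footprint; the four walls stand on the base, with the y-facing walls full-width and the x-facing walls fitting between their inner faces.

The open box has a circular hole of radius 16 mm through its front wall, centred at (x = 173, z = 72).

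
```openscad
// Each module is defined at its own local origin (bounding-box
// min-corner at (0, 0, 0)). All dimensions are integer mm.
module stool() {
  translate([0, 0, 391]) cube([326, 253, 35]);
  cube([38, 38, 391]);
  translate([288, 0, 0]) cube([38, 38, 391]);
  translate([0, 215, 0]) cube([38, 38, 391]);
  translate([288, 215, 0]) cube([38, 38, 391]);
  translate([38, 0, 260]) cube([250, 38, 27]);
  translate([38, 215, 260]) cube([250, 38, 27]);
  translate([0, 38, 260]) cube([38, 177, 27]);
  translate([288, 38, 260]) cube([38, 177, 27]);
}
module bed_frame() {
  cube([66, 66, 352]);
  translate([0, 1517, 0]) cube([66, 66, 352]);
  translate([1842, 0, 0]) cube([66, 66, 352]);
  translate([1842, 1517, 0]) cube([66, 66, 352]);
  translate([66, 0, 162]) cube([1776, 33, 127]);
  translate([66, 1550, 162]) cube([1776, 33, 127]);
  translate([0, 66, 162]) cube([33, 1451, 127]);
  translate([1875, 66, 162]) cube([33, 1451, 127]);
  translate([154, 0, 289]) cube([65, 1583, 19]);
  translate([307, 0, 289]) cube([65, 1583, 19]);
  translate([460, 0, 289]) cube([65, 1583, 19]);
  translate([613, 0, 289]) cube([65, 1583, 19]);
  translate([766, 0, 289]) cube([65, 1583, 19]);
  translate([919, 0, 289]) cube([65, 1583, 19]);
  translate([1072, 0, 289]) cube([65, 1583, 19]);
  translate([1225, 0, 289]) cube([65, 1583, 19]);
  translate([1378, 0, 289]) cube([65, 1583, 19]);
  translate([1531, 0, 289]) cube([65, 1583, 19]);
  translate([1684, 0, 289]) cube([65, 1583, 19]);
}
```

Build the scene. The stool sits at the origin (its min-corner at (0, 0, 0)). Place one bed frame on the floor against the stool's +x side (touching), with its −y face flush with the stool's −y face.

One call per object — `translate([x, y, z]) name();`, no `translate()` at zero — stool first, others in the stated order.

stool();
translate([326, 0, 0]) bed_frame();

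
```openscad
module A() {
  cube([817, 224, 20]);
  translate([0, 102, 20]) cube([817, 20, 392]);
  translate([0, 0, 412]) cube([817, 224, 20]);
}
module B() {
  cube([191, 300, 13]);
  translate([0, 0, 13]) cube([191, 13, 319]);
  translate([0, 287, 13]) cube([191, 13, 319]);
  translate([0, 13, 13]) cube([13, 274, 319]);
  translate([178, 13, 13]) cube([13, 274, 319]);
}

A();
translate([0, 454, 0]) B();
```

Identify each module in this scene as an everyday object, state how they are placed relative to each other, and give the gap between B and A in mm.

A is an I-beam. B is an open box. The open box is on the floor beside the I-beam on its +y side. The gap between the open box and the I-beam is 230 mm.

The open box's nearest face is 230 mm from the I-beam's +y face.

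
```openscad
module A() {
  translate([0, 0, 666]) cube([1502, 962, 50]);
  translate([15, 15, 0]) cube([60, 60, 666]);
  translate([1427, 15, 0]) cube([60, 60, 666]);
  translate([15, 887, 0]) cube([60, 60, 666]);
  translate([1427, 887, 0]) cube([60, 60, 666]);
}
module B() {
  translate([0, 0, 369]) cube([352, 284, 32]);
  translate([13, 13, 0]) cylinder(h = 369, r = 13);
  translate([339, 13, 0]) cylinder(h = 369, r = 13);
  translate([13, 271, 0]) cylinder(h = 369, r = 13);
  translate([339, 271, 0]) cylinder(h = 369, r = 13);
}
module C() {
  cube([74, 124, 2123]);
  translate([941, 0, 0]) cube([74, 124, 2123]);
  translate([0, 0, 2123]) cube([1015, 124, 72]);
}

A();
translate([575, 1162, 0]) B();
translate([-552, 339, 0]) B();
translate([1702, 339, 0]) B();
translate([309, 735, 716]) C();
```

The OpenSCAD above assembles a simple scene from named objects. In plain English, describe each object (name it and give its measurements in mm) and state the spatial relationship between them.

A is a table: top 1502 mm (x) × 962 mm (y), 50 mm thick, upper face at z = 716 mm, on four 60×60 mm square legs, each inset 15 mm from the nearest pair of top edges, running from z = 0 to the bottom of the top.

B is a four-legged stool. The seat is a 352×284×32 mm slab whose top surface is at z = 401 mm; four round legs, each 26 mm in diameter, run from the floor (z = 0) to the underside of the seat, each leg's axis is inset half a diameter from the nearest pair of seat edges (so the leg's bounding box is flush with the corner).

C is a door frame. The clear opening is 867 mm wide and 2123 mm high. Two 74 mm wide jambs, 124 mm deep, stand either side of the opening from the floor to the top of the opening. A 72 mm thick head sits across the top of both jambs, spanning the full outside width of the frame.

Three stools sit around the table at the +y, −x, +x sides. The door frame is on top of the table.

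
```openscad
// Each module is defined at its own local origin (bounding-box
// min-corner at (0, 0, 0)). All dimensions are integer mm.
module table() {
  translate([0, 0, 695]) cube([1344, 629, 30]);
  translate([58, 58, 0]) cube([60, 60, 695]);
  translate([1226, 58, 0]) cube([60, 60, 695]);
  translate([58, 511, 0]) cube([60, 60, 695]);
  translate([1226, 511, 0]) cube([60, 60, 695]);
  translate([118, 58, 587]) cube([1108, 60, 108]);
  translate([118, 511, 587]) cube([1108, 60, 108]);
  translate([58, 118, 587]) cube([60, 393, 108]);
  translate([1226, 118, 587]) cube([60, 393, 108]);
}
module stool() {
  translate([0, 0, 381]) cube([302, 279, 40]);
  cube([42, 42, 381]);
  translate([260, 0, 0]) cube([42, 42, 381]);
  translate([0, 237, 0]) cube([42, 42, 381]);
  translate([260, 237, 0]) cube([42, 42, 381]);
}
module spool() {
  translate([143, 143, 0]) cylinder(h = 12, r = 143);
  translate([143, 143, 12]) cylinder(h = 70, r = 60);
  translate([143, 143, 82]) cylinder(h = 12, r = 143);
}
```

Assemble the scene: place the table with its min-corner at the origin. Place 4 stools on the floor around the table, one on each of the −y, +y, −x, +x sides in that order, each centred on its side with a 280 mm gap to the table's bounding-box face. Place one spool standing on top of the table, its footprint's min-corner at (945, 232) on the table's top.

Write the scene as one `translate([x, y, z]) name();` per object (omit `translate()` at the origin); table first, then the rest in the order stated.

table();
translate([521, -559, 0]) stool();
translate([521, 909, 0]) stool();
translate([-582, 175, 0]) stool();
translate([1624, 175, 0]) stool();
translate([945, 232, 725]) spool();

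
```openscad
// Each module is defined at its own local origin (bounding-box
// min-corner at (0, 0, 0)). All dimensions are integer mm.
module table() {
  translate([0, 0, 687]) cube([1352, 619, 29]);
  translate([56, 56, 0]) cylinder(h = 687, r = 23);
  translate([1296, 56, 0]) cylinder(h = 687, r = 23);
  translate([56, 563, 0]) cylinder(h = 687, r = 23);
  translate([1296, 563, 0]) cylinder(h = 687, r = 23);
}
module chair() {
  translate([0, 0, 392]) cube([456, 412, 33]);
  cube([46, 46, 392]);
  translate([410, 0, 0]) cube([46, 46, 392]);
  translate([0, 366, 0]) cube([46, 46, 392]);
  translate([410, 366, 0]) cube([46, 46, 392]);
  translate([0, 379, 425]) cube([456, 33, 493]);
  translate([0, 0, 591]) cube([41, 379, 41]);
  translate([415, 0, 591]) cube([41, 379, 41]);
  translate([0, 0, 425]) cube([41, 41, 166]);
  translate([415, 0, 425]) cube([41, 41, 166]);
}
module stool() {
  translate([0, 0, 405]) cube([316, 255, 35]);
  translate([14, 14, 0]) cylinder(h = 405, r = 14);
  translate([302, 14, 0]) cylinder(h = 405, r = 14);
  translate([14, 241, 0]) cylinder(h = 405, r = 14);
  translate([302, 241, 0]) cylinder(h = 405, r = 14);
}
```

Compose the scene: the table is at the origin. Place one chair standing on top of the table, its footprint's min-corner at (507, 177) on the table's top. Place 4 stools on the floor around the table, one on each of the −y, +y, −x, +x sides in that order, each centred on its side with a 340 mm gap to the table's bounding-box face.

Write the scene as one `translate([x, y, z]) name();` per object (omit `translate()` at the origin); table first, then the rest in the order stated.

table();
translate([507, 177, 716]) chair();
translate([518, -595, 0]) stool();
translate([518, 959, 0]) stool();
translate([-656, 182, 0]) stool();
translate([1692, 182, 0]) stool();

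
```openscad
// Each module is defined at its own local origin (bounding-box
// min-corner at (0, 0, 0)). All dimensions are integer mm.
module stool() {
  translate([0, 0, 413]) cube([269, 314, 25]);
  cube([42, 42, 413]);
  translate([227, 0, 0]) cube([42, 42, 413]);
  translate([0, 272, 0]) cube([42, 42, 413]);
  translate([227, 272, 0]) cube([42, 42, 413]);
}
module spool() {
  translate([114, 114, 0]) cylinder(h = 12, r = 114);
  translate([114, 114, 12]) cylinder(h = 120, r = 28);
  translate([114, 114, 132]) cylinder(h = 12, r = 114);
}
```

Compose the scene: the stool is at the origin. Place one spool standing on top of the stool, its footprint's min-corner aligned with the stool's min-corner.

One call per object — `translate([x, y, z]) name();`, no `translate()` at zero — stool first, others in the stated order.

stool();
translate([0, 0, 438]) spool();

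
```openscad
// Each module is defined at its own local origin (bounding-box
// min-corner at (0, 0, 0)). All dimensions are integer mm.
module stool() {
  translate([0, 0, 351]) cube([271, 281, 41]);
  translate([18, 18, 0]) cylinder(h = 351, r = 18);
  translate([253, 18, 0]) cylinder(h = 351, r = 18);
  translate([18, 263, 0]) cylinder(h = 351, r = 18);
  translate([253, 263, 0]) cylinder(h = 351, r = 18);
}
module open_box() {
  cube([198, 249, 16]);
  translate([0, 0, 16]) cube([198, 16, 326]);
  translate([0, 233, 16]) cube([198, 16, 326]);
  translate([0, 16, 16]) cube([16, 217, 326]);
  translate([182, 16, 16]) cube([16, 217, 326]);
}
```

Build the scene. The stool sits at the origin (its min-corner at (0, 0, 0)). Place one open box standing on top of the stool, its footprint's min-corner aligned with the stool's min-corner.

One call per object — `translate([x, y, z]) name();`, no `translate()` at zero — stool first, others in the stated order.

stool();
translate([0, 0, 392]) open_box();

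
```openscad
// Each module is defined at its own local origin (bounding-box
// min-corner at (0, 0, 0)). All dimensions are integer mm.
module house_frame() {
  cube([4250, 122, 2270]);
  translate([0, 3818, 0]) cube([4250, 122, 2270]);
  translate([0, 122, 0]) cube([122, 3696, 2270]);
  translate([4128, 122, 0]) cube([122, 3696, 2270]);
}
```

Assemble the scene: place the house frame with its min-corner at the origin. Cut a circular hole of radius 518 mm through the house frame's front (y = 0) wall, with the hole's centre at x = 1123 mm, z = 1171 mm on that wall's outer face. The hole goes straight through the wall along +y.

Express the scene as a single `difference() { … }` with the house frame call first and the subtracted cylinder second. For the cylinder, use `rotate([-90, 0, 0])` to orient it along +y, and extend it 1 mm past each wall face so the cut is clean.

difference() {
  house_frame();
  translate([1123, -1, 1171]) rotate([-90, 0, 0]) cylinder(h = 124, r = 518);
}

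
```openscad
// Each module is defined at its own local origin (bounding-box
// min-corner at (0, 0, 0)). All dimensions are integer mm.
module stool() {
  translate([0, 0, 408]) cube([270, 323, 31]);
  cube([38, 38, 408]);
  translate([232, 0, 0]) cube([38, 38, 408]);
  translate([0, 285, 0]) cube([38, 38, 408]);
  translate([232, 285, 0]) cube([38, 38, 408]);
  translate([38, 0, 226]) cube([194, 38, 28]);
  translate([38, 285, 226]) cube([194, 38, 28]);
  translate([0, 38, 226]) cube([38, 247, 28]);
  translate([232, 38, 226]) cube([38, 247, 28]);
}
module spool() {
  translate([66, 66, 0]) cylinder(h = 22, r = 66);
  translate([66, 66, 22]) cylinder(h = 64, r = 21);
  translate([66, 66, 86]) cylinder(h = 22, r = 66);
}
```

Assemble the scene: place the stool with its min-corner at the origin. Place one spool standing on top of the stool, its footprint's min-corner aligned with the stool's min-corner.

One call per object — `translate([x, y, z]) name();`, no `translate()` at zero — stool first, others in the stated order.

stool();
translate([0, 0, 439]) spool();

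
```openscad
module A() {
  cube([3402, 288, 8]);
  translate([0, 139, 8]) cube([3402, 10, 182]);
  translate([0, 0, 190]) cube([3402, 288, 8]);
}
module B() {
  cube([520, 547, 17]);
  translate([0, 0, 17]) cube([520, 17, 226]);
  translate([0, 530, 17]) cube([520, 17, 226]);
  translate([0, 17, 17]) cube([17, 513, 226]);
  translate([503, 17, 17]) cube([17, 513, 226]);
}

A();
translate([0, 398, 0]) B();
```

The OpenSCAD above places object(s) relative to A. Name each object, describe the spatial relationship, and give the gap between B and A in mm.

A is an I-beam. B is an open box. The open box is on the floor beside the I-beam on its +y side. The gap between the open box and the I-beam is 110 mm.

The open box's nearest face is 110 mm from the I-beam's +y face.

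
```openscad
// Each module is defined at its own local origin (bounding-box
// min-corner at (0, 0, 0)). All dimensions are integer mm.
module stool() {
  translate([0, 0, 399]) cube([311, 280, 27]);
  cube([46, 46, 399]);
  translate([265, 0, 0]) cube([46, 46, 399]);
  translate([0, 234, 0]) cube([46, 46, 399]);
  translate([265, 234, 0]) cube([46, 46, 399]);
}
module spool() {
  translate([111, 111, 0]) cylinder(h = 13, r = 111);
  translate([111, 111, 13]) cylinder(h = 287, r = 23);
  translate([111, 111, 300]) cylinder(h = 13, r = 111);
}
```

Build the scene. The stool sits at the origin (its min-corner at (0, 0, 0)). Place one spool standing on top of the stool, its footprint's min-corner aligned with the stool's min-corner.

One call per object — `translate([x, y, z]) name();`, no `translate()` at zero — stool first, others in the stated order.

stool();
translate([0, 0, 426]) spool();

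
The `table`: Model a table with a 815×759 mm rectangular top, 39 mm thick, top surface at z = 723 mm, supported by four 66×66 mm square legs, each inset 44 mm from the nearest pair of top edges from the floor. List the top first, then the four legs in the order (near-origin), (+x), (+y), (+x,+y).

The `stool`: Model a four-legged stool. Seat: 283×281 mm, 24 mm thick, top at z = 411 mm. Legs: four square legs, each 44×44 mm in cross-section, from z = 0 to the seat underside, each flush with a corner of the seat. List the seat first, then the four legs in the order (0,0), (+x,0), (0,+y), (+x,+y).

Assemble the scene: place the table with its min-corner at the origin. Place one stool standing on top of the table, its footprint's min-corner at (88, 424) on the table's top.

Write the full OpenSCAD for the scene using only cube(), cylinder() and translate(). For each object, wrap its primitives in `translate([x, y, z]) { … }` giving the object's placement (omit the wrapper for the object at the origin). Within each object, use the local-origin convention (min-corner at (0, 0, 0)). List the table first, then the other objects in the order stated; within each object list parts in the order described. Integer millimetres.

translate([0, 0, 684]) cube([815, 759, 39]);
translate([44, 44, 0]) cube([66, 66, 684]);
translate([705, 44, 0]) cube([66, 66, 684]);
translate([44, 649, 0]) cube([66, 66, 684]);
translate([705, 649, 0]) cube([66, 66, 684]);
translate([88, 424, 723]) {
  translate([0, 0, 387]) cube([283, 281, 24]);
  cube([44, 44, 387]);
  translate([239, 0, 0]) cube([44, 44, 387]);
  translate([0, 237, 0]) cube([44, 44, 387]);
  translate([239, 237, 0]) cube([44, 44, 387]);
}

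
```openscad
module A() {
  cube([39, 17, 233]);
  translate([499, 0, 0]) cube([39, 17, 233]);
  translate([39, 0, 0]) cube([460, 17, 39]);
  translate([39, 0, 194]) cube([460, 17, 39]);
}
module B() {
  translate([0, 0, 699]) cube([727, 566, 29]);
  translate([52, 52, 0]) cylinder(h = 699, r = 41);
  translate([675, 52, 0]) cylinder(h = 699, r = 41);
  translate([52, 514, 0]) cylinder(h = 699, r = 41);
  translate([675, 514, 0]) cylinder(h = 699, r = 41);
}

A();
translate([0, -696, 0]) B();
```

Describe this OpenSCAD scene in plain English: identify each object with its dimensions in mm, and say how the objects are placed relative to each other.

A is a rectangular picture frame lying in the x–z plane (depth along y). The opening is 460 mm wide (x) by 155 mm tall (z), surrounded by a border 39 mm wide on all four sides. The frame is 17 mm deep and is made of two full-height vertical stiles with two horizontal rails fitted between them.

B is a table: top 727 mm (x) × 566 mm (y), 29 mm thick, upper face at z = 728 mm, on four round legs of 82 mm diameter, each leg's bounding box inset 11 mm from the nearest pair of top edges, running from z = 0 to the bottom of the top.

The table is on the floor beside the picture frame on its −y side.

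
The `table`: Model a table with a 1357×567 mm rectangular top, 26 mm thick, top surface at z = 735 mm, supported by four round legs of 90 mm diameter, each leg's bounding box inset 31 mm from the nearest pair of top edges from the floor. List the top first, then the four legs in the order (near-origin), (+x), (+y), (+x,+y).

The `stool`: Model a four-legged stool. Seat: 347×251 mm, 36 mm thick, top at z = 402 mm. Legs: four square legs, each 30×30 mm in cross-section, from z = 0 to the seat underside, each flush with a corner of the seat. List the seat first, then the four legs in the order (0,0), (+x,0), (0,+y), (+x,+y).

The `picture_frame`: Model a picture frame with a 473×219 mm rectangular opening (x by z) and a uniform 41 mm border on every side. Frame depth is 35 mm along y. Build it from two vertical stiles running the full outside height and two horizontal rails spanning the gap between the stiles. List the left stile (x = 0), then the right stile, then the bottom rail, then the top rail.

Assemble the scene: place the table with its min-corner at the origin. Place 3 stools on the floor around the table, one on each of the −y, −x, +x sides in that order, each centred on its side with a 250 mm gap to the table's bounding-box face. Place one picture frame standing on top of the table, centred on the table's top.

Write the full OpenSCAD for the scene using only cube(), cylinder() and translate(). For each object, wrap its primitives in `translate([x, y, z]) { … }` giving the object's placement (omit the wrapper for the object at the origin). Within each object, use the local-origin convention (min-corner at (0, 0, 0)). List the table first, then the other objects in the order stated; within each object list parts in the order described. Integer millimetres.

translate([0, 0, 709]) cube([1357, 567, 26]);
translate([76, 76, 0]) cylinder(h = 709, r = 45);
translate([1281, 76, 0]) cylinder(h = 709, r = 45);
translate([76, 491, 0]) cylinder(h = 709, r = 45);
translate([1281, 491, 0]) cylinder(h = 709, r = 45);
translate([505, -501, 0]) {
  translate([0, 0, 366]) cube([347, 251, 36]);
  cube([30, 30, 366]);
  translate([317, 0, 0]) cube([30, 30, 366]);
  translate([0, 221, 0]) cube([30, 30, 366]);
  translate([317, 221, 0]) cube([30, 30, 366]);
}
translate([-597, 158, 0]) {
  translate([0, 0, 366]) cube([347, 251, 36]);
  cube([30, 30, 366]);
  translate([317, 0, 0]) cube([30, 30, 366]);
  translate([0, 221, 0]) cube([30, 30, 366]);
  translate([317, 221, 0]) cube([30, 30, 366]);
}
translate([1607, 158, 0]) {
  translate([0, 0, 366]) cube([347, 251, 36]);
  cube([30, 30, 366]);
  translate([317, 0, 0]) cube([30, 30, 366]);
  translate([0, 221, 0]) cube([30, 30, 366]);
  translate([317, 221, 0]) cube([30, 30, 366]);
}
translate([401, 266, 735]) {
  cube([41, 35, 301]);
  translate([514, 0, 0]) cube([41, 35, 301]);
  translate([41, 0, 0]) cube([473, 35, 41]);
  translate([41, 0, 260]) cube([473, 35, 41]);
}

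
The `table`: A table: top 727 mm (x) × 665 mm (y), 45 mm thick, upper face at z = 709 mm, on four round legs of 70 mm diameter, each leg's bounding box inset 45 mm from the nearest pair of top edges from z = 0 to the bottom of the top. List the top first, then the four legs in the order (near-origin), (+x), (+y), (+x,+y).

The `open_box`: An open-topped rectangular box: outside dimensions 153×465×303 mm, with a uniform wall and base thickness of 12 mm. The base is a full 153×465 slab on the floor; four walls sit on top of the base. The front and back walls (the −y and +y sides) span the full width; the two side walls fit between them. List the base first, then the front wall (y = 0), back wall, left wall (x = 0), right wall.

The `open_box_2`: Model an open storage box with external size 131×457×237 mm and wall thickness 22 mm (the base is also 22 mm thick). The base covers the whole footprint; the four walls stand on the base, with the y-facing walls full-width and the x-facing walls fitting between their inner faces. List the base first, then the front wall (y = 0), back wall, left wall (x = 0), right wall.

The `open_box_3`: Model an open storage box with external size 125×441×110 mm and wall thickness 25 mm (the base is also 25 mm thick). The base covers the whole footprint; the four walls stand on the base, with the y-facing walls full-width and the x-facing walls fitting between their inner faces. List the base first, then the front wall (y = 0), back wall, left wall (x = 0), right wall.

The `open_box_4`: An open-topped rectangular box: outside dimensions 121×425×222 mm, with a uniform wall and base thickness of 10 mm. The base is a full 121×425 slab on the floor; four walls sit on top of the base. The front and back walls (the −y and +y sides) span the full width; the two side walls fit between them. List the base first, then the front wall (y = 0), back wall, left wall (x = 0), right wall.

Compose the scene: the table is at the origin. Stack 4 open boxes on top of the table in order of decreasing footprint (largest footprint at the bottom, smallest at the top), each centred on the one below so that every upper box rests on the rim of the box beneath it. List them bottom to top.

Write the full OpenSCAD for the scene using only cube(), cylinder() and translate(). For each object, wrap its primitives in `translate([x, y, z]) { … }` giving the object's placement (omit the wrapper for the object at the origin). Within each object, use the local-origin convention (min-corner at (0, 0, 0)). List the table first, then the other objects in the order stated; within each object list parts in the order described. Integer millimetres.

translate([0, 0, 664]) cube([727, 665, 45]);
translate([80, 80, 0]) cylinder(h = 664, r = 35);
translate([647, 80, 0]) cylinder(h = 664, r = 35);
translate([80, 585, 0]) cylinder(h = 664, r = 35);
translate([647, 585, 0]) cylinder(h = 664, r = 35);
translate([287, 100, 709]) {
  cube([153, 465, 12]);
  translate([0, 0, 12]) cube([153, 12, 291]);
  translate([0, 453, 12]) cube([153, 12, 291]);
  translate([0, 12, 12]) cube([12, 441, 291]);
  translate([141, 12, 12]) cube([12, 441, 291]);
}
translate([298, 104, 1012]) {
  cube([131, 457, 22]);
  translate([0, 0, 22]) cube([131, 22, 215]);
  translate([0, 435, 22]) cube([131, 22, 215]);
  translate([0, 22, 22]) cube([22, 413, 215]);
  translate([109, 22, 22]) cube([22, 413, 215]);
}
translate([301, 112, 1249]) {
  cube([125, 441, 25]);
  translate([0, 0, 25]) cube([125, 25, 85]);
  translate([0, 416, 25]) cube([125, 25, 85]);
  translate([0, 25, 25]) cube([25, 391, 85]);
  translate([100, 25, 25]) cube([25, 391, 85]);
}
translate([303, 120, 1359]) {
  cube([121, 425, 10]);
  translate([0, 0, 10]) cube([121, 10, 212]);
  translate([0, 415, 10]) cube([121, 10, 212]);
  translate([0, 10, 10]) cube([10, 405, 212]);
  translate([111, 10, 10]) cube([10, 405, 212]);
}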